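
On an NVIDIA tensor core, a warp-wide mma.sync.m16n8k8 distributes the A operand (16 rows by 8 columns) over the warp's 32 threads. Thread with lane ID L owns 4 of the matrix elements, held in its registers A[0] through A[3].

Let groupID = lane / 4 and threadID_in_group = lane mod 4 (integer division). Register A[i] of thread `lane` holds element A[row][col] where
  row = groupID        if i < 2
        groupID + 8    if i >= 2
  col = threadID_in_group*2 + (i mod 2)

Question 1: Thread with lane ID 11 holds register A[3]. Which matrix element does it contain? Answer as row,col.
lane 11->11/4=2, 11 mod 4=3
i=3  r:2+8->10  c:2·3+1->7

10,7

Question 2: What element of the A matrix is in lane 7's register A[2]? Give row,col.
9,6

L=7⇒gr=7>>2=1, th=7&3=3
[2]⇒row 1+8=9  col 3·2+0=6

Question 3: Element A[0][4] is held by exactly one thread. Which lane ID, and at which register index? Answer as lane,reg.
r=0→G=0,rhi=0  c=4→T=2,p=0
L=0*4+2=2  i=0*2+0=0

2,0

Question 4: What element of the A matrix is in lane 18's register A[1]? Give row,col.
L=18→G=18>>2=4, T=18&3=2
[1]→row 4+0=4  col 2·2+1=5

4,5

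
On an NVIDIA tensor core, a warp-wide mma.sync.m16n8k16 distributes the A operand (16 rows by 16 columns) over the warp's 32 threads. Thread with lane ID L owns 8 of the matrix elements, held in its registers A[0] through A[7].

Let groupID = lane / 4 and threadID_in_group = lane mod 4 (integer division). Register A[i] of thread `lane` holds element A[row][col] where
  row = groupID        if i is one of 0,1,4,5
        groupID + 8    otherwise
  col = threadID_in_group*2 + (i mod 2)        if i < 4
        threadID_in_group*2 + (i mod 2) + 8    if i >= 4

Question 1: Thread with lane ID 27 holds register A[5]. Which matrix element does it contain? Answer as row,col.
6,15

L=27->gid=27>>2=6, tid=27&3=3
[5]->row 6+0=6  col 3·2+1+8=15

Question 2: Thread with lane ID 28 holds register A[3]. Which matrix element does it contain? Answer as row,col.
28: G=7,T=0
[3] (7+8,0*2+1+0) = (15,1)

15,1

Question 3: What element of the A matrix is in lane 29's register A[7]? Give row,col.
lane 29=>29/4=7, 29 mod 4=1
i=7  r:7+8=>15  c:2·1+1+8=>11

15,11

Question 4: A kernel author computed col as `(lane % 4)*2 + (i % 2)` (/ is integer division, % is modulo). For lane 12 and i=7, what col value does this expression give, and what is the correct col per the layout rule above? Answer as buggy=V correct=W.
`(lane % 4)*2 + (i % 2)`[12,7]=>1
12: grp=3,tig=0
[7] (3+8,0*2+1+8) = (11,9)
col: 1 vs 9

buggy=1 correct=9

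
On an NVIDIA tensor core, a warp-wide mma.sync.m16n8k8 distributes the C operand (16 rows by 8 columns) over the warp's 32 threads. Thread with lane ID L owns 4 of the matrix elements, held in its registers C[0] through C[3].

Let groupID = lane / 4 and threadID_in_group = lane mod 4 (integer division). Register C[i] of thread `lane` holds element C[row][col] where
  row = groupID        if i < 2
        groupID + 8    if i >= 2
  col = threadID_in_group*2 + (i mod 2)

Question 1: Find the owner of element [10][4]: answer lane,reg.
r=10->g=2,rb=1  c=4->t=2,b0=0
L=2*4+2=10  i=1*2+0=2

10,2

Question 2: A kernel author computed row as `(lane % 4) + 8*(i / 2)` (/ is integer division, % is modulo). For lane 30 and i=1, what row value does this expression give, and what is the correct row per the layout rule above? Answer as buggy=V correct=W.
`(lane % 4) + 8*(i / 2)`[30,1]->2
30: g=7,t=2
[1] (7+0,2*2+1) = (7,5)
row: 2 vs 7

buggy=2 correct=7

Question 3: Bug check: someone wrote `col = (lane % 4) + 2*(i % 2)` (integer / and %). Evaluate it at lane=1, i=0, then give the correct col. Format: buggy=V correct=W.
buggy=1 correct=2

`(lane % 4) + 2*(i % 2)`[1,0]->1
1: gid=0,tid=1
[0] (0+0,1*2+0) = (0,2)
col: 1 vs 2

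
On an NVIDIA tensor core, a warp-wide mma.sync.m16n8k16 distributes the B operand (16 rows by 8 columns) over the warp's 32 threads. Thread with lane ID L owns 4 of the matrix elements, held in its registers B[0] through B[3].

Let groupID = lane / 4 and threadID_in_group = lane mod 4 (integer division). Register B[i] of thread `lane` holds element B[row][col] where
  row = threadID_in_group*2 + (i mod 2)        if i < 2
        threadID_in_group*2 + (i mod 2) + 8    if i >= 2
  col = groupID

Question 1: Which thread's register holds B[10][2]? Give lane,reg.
9,2

c=2->g=2  r=10->rb=1,t=1,b0=0
L=2*4+1=9  i=1*2+0=2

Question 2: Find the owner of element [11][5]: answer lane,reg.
21,3

c=5→G=5  r=11→rhi=1,T=1,p=1
L=5*4+1=21  i=1*2+1=3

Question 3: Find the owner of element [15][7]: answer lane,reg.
31,3

c=7→G=7  r=15→rhi=1,T=3,p=1
L=7*4+3=31  i=1*2+1=3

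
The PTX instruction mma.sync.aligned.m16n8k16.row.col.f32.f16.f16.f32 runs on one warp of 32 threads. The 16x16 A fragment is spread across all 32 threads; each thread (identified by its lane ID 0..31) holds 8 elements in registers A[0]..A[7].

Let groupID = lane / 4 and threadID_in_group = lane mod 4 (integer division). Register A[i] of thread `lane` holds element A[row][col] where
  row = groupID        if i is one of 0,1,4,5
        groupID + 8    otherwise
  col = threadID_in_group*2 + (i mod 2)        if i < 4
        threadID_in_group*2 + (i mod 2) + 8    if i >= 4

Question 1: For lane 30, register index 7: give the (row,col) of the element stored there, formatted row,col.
15,13

30: g=7,t=2
[7] (7+8,2*2+1+8) = (15,13)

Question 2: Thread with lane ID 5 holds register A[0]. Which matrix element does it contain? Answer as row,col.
5: gid=1,tid=1
[0] (1+0,1*2+0+0) = (1,2)

1,2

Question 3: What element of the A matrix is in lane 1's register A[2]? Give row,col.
8,2

1: gr=0,th=1
[2] (0+8,1*2+0+0) = (8,2)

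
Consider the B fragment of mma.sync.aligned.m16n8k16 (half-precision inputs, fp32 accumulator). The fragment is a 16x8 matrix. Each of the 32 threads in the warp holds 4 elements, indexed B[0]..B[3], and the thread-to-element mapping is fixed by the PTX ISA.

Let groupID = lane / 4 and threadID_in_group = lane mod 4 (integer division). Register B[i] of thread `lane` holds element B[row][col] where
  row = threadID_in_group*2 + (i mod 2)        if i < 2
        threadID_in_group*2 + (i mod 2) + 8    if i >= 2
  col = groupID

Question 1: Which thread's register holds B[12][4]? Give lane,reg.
18,2

c:4=>grp=4  r:12=>rB=1,tig=2,lo=0
L=4*4+2=18  i=1*2+0=2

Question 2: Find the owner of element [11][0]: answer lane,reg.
1,3

c: 0->gid=0  r: 11->r8=1,tid=1,i&1=1
L=0*4+1=1  i=1*2+1=3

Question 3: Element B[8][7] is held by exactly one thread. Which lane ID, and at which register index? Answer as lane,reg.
c:7=>grp=7  r:8=>rB=1,tig=0,lo=0
L=7*4+0=28  i=1*2+0=2

28,2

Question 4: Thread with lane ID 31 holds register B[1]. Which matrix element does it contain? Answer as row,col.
7,7

L=31->g=31>>2=7, t=31&3=3
[1]->row 3·2+1+0=7  col g=7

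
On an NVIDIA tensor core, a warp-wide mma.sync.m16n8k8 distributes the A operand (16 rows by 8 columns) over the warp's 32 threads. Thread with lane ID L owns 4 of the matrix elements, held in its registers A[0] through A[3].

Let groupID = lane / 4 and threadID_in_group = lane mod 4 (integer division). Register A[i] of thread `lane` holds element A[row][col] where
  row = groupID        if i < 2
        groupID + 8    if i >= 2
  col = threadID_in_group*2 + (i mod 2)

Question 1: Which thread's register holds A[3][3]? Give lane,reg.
13,1

r=3⇒gr=3,Rb=0  c=3⇒th=1,odd=1
L=3*4+1=13  i=0*2+1=1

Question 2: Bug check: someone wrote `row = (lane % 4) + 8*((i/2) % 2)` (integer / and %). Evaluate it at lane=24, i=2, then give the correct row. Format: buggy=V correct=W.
buggy=8 correct=14

`(lane % 4) + 8*((i/2) % 2)`[24,2]=>8
lane 24: grp=6 (24/4), tig=0 (24%4)
i=2: r=6+8=14, c=0*2+0=0
row: 8 vs 14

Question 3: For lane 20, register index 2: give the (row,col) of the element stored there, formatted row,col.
lane 20: gid=5 (20/4), tid=0 (20%4)
i=2: r=5+8=13, c=0*2+0=0

13,0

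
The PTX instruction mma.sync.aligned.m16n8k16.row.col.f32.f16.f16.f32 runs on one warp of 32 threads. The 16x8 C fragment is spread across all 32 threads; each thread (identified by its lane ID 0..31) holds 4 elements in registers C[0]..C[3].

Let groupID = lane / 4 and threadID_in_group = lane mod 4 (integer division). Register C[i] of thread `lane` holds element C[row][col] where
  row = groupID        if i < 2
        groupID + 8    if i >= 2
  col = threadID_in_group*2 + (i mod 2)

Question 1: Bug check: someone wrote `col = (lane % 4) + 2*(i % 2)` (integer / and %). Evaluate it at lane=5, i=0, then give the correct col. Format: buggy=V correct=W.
`(lane % 4) + 2*(i % 2)`[5,0]->1
lane 5->5/4=1, 5 mod 4=1
i=0  r:1+0->1  c:2·1+0->2
col: 1 vs 2

buggy=1 correct=2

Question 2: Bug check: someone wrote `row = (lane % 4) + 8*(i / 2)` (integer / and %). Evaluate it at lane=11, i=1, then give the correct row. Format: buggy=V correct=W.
`(lane % 4) + 8*(i / 2)`[11,1]->3
L=11->gid=11>>2=2, tid=11&3=3
[1]->row 2+0=2  col 3·2+1=7
row: 3 vs 2

buggy=3 correct=2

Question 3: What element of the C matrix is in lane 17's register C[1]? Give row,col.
4,3

lane 17→17/4=4, 17 mod 4=1
i=1  r:4+0→4  c:2·1+1→3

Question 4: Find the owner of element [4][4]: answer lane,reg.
r=4⇒gr=4,Rb=0  c=4⇒th=2,odd=0
L=4*4+2=18  i=0*2+0=0

18,0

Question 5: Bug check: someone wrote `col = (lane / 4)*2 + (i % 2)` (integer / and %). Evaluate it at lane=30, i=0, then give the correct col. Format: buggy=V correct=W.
buggy=14 correct=4

`(lane / 4)*2 + (i % 2)`[30,0]⇒14
30: gr=7,th=2
[0] (7+0,2*2+0) = (7,4)
col: 14 vs 4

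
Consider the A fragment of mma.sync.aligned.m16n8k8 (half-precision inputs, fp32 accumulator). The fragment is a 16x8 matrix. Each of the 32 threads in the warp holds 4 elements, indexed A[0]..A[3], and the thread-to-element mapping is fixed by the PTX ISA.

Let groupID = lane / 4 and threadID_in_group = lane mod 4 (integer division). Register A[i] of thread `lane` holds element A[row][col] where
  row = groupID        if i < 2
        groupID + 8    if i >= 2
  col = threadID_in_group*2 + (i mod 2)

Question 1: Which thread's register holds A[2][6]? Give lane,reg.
r=2→G=2,rhi=0  c=6→T=3,p=0
L=2*4+3=11  i=0*2+0=0

11,0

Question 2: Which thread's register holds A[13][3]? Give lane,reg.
21,3

r: 13->gid=5,r8=1  c: 3->tid=1,i&1=1
L=5*4+1=21  i=1*2+1=3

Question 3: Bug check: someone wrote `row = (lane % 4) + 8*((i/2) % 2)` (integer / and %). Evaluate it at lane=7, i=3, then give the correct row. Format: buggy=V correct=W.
buggy=11 correct=9

`(lane % 4) + 8*((i/2) % 2)`[7,3]->11
7: gid=1,tid=3
[3] (1+8,3*2+1) = (9,7)
row: 11 vs 9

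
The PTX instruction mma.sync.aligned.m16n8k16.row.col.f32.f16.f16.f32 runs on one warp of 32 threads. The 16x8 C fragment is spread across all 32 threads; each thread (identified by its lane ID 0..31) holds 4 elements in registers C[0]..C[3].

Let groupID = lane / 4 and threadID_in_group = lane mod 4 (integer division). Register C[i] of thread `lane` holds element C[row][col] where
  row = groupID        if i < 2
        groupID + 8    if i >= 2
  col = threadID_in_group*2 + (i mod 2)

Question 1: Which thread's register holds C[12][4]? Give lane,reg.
18,2

r: 12->gid=4,r8=1  c: 4->tid=2,i&1=0
L=4*4+2=18  i=1*2+0=2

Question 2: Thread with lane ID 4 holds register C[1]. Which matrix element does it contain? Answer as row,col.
lane 4=>4/4=1, 4 mod 4=0
i=1  r:1+0=>1  c:2·0+1=>1

1,1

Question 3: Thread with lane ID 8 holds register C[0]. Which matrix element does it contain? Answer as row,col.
2,0

L=8->gid=8>>2=2, tid=8&3=0
[0]->row 2+0=2  col 0·2+0=0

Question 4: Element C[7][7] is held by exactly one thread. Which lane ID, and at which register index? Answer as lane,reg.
r:7=>grp=7,rB=0  c:7=>tig=3,lo=1
L=7*4+3=31  i=0*2+1=1

31,1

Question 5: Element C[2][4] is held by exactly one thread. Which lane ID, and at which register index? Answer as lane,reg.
r=2->g=2,rb=0  c=4->t=2,b0=0
L=2*4+2=10  i=0*2+0=0

10,0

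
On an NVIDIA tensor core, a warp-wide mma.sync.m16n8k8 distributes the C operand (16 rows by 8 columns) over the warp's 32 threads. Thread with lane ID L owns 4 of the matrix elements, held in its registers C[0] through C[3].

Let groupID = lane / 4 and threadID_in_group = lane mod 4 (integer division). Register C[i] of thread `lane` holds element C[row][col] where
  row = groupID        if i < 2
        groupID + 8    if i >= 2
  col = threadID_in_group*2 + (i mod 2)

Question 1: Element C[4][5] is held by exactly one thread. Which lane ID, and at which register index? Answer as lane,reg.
18,1

r=4⇒gr=4,Rb=0  c=5⇒th=2,odd=1
L=4*4+2=18  i=0*2+1=1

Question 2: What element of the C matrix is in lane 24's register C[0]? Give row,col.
lane 24->24/4=6, 24 mod 4=0
i=0  r:6+0->6  c:2·0+0->0

6,0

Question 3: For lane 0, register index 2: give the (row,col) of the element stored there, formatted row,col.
lane 0⇒0/4=0, 0 mod 4=0
i=2  r:0+8⇒8  c:2·0+0⇒0

8,0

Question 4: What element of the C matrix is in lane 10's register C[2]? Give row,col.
10,4

L=10->g=10>>2=2, t=10&3=2
[2]->row 2+8=10  col 2·2+0=4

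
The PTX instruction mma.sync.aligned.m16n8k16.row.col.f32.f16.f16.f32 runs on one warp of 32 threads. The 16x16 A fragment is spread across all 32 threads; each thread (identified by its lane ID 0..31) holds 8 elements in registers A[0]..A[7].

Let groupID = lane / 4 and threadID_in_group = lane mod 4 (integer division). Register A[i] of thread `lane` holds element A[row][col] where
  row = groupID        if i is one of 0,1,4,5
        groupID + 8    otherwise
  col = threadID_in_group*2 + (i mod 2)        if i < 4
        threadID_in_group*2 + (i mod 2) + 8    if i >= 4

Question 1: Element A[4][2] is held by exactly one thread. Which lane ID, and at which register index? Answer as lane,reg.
17,0

r:4=>grp=4,rB=0  c:2=>cB=0,tig=1,lo=0
L=4*4+1=17  i=0*4+0*2+0=0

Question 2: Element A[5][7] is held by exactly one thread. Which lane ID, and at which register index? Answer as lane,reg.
r: 5->gid=5,r8=0  c: 7->c8=0,tid=3,i&1=1
L=5*4+3=23  i=0*4+0*2+1=1

23,1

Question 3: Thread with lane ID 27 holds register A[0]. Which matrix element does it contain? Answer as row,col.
6,6

lane 27: gr=6 (27/4), th=3 (27%4)
i=0: r=6+0=6, c=3*2+0+0=6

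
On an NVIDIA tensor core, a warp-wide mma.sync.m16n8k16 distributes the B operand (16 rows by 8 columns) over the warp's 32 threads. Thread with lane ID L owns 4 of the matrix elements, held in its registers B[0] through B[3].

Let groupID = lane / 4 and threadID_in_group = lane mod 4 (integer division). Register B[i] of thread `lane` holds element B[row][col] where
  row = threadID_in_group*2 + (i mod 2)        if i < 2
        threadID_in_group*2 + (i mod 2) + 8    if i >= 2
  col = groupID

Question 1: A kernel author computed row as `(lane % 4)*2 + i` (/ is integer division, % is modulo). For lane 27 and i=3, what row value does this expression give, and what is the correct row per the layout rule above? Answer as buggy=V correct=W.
`(lane % 4)*2 + i`[27,3]=>9
L=27=>grp=27>>2=6, tig=27&3=3
[3]=>row 3·2+1+8=15  col grp=6
row: 9 vs 15

buggy=9 correct=15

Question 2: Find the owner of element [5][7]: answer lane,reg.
c=7->g=7  r=5->rb=0,t=2,b0=1
L=7*4+2=30  i=0*2+1=1

30,1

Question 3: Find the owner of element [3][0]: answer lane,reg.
c: 0->gid=0  r: 3->r8=0,tid=1,i&1=1
L=0*4+1=1  i=0*2+1=1

1,1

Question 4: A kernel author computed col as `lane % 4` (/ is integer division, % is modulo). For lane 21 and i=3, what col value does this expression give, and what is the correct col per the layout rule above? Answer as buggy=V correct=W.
`lane % 4`[21,3]=>1
lane 21=>21/4=5, 21 mod 4=1
i=3  r:2·1+1+8=>11  c:5
col: 1 vs 5

buggy=1 correct=5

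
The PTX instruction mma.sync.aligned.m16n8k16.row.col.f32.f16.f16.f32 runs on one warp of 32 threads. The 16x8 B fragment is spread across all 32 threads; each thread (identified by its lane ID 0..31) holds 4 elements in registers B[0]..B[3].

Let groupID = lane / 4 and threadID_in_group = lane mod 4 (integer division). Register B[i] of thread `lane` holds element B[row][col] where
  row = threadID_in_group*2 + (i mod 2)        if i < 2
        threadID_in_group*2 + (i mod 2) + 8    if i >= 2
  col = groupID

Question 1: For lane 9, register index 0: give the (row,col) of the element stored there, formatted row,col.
lane 9: g=2 (9/4), t=1 (9%4)
i=0: r=1*2+0+0=2, c=g=2

2,2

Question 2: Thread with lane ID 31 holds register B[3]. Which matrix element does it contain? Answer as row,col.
lane 31->31/4=7, 31 mod 4=3
i=3  r:2·3+1+8->15  c:7

15,7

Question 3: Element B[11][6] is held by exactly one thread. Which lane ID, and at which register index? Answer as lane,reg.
c=6->g=6  r=11->rb=1,t=1,b0=1
L=6*4+1=25  i=1*2+1=3

25,3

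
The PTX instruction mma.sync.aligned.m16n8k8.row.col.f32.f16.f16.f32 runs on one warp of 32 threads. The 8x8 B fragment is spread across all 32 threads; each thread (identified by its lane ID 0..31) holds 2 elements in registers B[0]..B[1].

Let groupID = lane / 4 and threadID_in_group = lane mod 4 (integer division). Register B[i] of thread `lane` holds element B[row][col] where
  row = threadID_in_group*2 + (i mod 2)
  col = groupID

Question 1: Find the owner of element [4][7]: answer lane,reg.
30,0

c=7→G=7  r=4→T=2,p=0
L=7*4+2=30  i=0=0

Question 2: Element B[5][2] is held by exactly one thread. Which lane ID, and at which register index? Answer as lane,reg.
10,1

c:2=>grp=2  r:5=>tig=2,lo=1
L=2*4+2=10  i=1=1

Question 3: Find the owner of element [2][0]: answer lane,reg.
c=0->g=0  r=2->t=1,b0=0
L=0*4+1=1  i=0=0

1,0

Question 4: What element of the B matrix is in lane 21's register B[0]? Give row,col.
21: gr=5,th=1
[0] (1*2+0,5) = (2,5)

2,5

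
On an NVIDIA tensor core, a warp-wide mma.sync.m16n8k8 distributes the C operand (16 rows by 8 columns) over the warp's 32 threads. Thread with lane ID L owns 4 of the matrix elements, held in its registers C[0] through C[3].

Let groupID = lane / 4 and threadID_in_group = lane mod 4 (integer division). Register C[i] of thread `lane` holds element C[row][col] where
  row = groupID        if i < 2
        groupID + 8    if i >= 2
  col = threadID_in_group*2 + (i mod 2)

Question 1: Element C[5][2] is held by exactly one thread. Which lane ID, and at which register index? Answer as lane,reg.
21,0

r: 5->gid=5,r8=0  c: 2->tid=1,i&1=0
L=5*4+1=21  i=0*2+0=0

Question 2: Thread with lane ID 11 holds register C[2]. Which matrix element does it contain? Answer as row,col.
10,6

lane 11=>11/4=2, 11 mod 4=3
i=2  r:2+8=>10  c:2·3+0=>6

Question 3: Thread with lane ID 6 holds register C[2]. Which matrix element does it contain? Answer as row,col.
6: gid=1,tid=2
[2] (1+8,2*2+0) = (9,4)

9,4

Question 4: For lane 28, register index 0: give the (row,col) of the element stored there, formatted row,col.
lane 28->28/4=7, 28 mod 4=0
i=0  r:7+0->7  c:2·0+0->0

7,0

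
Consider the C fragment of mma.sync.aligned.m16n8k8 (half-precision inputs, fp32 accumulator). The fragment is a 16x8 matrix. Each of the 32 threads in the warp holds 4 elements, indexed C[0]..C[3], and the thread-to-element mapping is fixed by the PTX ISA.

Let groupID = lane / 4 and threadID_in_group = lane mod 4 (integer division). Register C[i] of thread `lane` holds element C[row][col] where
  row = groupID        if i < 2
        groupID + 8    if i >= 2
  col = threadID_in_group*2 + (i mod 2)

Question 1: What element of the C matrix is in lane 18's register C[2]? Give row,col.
12,4

18: gr=4,th=2
[2] (4+8,2*2+0) = (12,4)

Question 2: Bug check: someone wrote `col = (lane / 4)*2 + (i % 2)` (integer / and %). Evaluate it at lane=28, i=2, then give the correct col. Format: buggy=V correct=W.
`(lane / 4)*2 + (i % 2)`[28,2]⇒14
L=28⇒gr=28>>2=7, th=28&3=0
[2]⇒row 7+8=15  col 0·2+0=0
col: 14 vs 0

buggy=14 correct=0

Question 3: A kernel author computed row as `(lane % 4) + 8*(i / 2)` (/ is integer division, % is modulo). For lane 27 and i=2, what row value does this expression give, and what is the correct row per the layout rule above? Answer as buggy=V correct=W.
buggy=11 correct=14

`(lane % 4) + 8*(i / 2)`[27,2]⇒11
27: gr=6,th=3
[2] (6+8,3*2+0) = (14,6)
row: 11 vs 14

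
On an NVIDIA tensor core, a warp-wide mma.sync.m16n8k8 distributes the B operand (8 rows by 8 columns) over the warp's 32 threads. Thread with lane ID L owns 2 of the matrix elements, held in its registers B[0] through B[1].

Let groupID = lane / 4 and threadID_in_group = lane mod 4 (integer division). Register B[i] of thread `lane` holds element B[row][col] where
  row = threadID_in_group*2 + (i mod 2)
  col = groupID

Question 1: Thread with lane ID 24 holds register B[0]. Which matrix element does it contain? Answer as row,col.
lane 24=>24/4=6, 24 mod 4=0
i=0  r:2·0+0=>0  c:6

0,6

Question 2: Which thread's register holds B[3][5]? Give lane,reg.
c: 5->gid=5  r: 3->tid=1,i&1=1
L=5*4+1=21  i=1=1

21,1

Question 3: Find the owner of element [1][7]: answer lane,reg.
c=7→G=7  r=1→T=0,p=1
L=7*4+0=28  i=1=1

28,1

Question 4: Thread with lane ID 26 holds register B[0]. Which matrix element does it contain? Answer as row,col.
4,6

lane 26→26/4=6, 26 mod 4=2
i=0  r:2·2+0→4  c:6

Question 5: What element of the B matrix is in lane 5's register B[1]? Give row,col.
3,1

lane 5: g=1 (5/4), t=1 (5%4)
i=1: r=1*2+1=3, c=g=1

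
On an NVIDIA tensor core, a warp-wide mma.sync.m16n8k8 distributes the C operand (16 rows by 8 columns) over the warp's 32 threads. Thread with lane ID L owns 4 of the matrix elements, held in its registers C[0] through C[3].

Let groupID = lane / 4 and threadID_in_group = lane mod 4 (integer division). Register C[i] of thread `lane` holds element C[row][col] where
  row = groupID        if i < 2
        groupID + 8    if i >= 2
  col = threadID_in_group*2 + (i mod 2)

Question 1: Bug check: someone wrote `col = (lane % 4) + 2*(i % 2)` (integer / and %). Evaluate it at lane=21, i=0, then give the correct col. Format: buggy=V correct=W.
`(lane % 4) + 2*(i % 2)`[21,0]->1
L=21->gid=21>>2=5, tid=21&3=1
[0]->row 5+0=5  col 1·2+0=2
col: 1 vs 2

buggy=1 correct=2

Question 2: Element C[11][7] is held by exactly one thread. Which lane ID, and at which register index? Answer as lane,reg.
r=11->g=3,rb=1  c=7->t=3,b0=1
L=3*4+3=15  i=1*2+1=3

15,3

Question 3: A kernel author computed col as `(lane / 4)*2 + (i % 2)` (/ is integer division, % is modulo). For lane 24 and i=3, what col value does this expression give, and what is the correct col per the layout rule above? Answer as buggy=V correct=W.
buggy=13 correct=1

`(lane / 4)*2 + (i % 2)`[24,3]⇒13
lane 24⇒24/4=6, 24 mod 4=0
i=3  r:6+8⇒14  c:2·0+1⇒1
col: 13 vs 1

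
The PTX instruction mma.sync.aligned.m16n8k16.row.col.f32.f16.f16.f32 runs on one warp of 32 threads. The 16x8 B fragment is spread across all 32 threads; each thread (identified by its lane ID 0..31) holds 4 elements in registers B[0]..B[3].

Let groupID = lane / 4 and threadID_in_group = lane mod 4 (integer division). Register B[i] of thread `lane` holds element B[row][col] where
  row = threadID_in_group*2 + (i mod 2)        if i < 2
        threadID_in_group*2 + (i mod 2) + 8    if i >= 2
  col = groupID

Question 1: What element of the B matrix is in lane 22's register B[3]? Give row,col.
lane 22->22/4=5, 22 mod 4=2
i=3  r:2·2+1+8->13  c:5

13,5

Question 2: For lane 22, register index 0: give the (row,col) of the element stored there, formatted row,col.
4,5

L=22⇒gr=22>>2=5, th=22&3=2
[0]⇒row 2·2+0+0=4  col gr=5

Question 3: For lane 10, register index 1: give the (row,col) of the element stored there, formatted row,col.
5,2

lane 10: gid=2 (10/4), tid=2 (10%4)
i=1: r=2*2+1+0=5, c=gid=2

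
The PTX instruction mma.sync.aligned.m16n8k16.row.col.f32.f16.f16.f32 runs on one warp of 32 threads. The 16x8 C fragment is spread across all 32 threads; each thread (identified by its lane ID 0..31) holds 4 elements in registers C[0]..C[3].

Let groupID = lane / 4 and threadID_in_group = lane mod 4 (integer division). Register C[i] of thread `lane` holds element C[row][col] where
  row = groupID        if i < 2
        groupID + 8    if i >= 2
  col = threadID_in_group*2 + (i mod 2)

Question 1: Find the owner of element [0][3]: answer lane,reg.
1,1

r=0->g=0,rb=0  c=3->t=1,b0=1
L=0*4+1=1  i=0*2+1=1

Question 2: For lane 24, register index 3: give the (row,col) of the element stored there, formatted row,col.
14,1

lane 24: gid=6 (24/4), tid=0 (24%4)
i=3: r=6+8=14, c=0*2+1=1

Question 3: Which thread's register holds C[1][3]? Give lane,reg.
5,1

r:1=>grp=1,rB=0  c:3=>tig=1,lo=1
L=1*4+1=5  i=0*2+1=1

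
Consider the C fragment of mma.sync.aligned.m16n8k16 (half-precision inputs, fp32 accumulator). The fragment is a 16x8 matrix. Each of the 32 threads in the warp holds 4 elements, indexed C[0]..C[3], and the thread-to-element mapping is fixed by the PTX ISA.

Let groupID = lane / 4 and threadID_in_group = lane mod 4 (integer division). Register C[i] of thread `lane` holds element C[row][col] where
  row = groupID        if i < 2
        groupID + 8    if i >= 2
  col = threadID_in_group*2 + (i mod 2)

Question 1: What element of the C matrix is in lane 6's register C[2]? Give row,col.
6: gr=1,th=2
[2] (1+8,2*2+0) = (9,4)

9,4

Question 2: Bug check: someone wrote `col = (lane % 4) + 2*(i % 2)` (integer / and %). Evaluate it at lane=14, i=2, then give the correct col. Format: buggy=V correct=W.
`(lane % 4) + 2*(i % 2)`[14,2]=>2
14: grp=3,tig=2
[2] (3+8,2*2+0) = (11,4)
col: 2 vs 4

buggy=2 correct=4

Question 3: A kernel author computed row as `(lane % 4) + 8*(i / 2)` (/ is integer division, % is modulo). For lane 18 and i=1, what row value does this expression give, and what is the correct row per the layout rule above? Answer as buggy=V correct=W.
buggy=2 correct=4

`(lane % 4) + 8*(i / 2)`[18,1]->2
lane 18: g=4 (18/4), t=2 (18%4)
i=1: r=4+0=4, c=2*2+1=5
row: 2 vs 4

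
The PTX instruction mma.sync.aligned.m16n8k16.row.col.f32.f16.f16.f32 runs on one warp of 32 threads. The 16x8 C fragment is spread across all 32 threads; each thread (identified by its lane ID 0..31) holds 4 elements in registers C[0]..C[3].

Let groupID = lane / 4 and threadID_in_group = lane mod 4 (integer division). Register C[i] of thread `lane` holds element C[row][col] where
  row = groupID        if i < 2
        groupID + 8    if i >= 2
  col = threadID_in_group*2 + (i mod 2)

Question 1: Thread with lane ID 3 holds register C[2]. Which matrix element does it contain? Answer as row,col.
3: gid=0,tid=3
[2] (0+8,3*2+0) = (8,6)

8,6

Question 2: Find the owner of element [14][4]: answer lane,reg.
r:14=>grp=6,rB=1  c:4=>tig=2,lo=0
L=6*4+2=26  i=1*2+0=2

26,2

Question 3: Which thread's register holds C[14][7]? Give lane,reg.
27,3

r=14->g=6,rb=1  c=7->t=3,b0=1
L=6*4+3=27  i=1*2+1=3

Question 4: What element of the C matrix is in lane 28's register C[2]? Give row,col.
15,0

lane 28: g=7 (28/4), t=0 (28%4)
i=2: r=7+8=15, c=0*2+0=0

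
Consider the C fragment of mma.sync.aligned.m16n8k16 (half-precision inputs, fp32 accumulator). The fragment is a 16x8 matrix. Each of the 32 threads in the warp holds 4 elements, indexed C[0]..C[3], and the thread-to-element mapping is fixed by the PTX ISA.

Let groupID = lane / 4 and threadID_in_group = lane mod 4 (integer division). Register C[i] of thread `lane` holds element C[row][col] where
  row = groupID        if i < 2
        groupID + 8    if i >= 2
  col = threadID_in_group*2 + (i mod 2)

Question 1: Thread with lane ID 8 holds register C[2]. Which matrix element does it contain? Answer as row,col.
L=8⇒gr=8>>2=2, th=8&3=0
[2]⇒row 2+8=10  col 0·2+0=0

10,0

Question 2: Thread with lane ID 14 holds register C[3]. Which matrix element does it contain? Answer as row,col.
11,5

L=14=>grp=14>>2=3, tig=14&3=2
[3]=>row 3+8=11  col 2·2+1=5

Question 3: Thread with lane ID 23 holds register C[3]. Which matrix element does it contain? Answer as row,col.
lane 23: gr=5 (23/4), th=3 (23%4)
i=3: r=5+8=13, c=3*2+1=7

13,7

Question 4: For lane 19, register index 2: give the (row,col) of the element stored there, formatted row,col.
L=19=>grp=19>>2=4, tig=19&3=3
[2]=>row 4+8=12  col 3·2+0=6

12,6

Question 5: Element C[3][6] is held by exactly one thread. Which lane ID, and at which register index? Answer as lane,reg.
r=3⇒gr=3,Rb=0  c=6⇒th=3,odd=0
L=3*4+3=15  i=0*2+0=0

15,0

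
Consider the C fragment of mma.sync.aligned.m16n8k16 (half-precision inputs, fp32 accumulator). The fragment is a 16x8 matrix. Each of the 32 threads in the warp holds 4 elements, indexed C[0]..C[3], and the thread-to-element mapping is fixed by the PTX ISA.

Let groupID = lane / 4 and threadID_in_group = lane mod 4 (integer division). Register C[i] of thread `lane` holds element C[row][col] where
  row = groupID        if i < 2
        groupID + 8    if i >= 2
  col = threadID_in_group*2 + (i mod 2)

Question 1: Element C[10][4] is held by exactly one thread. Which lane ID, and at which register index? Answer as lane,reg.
10,2

r:10=>grp=2,rB=1  c:4=>tig=2,lo=0
L=2*4+2=10  i=1*2+0=2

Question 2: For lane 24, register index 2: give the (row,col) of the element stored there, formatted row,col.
14,0

24: gid=6,tid=0
[2] (6+8,0*2+0) = (14,0)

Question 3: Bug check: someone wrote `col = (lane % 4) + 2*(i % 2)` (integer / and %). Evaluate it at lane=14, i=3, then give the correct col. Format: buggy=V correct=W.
`(lane % 4) + 2*(i % 2)`[14,3]->4
L=14->gid=14>>2=3, tid=14&3=2
[3]->row 3+8=11  col 2·2+1=5
col: 4 vs 5

buggy=4 correct=5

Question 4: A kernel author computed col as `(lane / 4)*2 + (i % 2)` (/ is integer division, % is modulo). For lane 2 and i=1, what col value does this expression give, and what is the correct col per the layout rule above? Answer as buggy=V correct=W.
`(lane / 4)*2 + (i % 2)`[2,1]⇒1
2: gr=0,th=2
[1] (0+0,2*2+1) = (0,5)
col: 1 vs 5

buggy=1 correct=5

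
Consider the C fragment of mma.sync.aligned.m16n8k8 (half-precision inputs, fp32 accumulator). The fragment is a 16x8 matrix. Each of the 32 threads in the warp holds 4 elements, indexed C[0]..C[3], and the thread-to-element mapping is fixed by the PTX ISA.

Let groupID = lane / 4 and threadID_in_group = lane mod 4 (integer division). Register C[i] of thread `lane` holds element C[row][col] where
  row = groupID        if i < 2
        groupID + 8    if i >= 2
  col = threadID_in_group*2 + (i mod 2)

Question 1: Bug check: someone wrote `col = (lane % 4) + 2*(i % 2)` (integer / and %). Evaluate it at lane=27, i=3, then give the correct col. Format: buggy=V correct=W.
`(lane % 4) + 2*(i % 2)`[27,3]→5
lane 27→27/4=6, 27 mod 4=3
i=3  r:6+8→14  c:2·3+1→7
col: 5 vs 7

buggy=5 correct=7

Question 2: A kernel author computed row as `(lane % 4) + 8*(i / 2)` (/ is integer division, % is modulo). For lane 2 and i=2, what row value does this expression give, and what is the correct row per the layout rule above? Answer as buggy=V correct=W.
`(lane % 4) + 8*(i / 2)`[2,2]=>10
L=2=>grp=2>>2=0, tig=2&3=2
[2]=>row 0+8=8  col 2·2+0=4
row: 10 vs 8

buggy=10 correct=8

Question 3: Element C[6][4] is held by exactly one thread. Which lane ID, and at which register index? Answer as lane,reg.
26,0

r:6=>grp=6,rB=0  c:4=>tig=2,lo=0
L=6*4+2=26  i=0*2+0=0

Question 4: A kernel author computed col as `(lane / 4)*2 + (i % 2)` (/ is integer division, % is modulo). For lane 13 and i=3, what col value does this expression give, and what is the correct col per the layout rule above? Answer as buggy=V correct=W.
`(lane / 4)*2 + (i % 2)`[13,3]->7
L=13->g=13>>2=3, t=13&3=1
[3]->row 3+8=11  col 1·2+1=3
col: 7 vs 3

buggy=7 correct=3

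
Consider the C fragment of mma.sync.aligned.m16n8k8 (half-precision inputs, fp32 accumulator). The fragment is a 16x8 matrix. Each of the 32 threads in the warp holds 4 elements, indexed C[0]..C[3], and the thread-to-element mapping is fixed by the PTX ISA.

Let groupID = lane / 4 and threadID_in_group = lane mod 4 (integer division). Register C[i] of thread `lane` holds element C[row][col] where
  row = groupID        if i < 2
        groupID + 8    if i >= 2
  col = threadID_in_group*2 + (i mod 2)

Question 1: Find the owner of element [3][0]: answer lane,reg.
r=3->g=3,rb=0  c=0->t=0,b0=0
L=3*4+0=12  i=0*2+0=0

12,0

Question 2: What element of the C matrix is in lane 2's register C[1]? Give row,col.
lane 2=>2/4=0, 2 mod 4=2
i=1  r:0+0=>0  c:2·2+1=>5

0,5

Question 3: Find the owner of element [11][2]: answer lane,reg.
13,2

r=11→G=3,rhi=1  c=2→T=1,p=0
L=3*4+1=13  i=1*2+0=2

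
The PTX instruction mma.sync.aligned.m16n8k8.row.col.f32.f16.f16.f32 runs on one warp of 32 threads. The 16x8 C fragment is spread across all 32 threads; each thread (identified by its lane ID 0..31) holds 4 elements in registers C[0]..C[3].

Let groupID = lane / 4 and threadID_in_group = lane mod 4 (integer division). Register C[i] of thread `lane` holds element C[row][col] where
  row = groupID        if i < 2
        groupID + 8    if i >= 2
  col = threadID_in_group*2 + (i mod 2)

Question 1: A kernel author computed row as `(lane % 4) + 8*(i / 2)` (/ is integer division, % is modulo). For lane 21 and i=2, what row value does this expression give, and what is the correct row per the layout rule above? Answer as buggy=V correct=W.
`(lane % 4) + 8*(i / 2)`[21,2]⇒9
lane 21⇒21/4=5, 21 mod 4=1
i=2  r:5+8⇒13  c:2·1+0⇒2
row: 9 vs 13

buggy=9 correct=13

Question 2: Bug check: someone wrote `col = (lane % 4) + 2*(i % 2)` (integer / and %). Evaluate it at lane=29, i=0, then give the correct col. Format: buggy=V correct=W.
`(lane % 4) + 2*(i % 2)`[29,0]->1
lane 29: gid=7 (29/4), tid=1 (29%4)
i=0: r=7+0=7, c=1*2+0=2
col: 1 vs 2

buggy=1 correct=2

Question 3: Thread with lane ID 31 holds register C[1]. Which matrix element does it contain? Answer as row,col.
7,7

31: grp=7,tig=3
[1] (7+0,3*2+1) = (7,7)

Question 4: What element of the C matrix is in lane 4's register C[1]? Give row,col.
1,1

lane 4: grp=1 (4/4), tig=0 (4%4)
i=1: r=1+0=1, c=0*2+1=1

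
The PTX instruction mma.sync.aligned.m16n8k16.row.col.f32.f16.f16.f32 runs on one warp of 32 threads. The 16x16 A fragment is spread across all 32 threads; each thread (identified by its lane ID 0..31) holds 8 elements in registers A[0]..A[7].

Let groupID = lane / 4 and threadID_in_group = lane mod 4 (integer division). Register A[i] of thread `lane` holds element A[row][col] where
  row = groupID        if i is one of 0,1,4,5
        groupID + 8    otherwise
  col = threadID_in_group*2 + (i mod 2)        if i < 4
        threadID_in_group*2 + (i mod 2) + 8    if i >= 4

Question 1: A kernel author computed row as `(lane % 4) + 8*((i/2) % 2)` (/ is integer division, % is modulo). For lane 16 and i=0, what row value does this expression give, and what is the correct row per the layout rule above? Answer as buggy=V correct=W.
`(lane % 4) + 8*((i/2) % 2)`[16,0]⇒0
lane 16⇒16/4=4, 16 mod 4=0
i=0  r:4+0⇒4  c:2·0+0+0⇒0
row: 0 vs 4

buggy=0 correct=4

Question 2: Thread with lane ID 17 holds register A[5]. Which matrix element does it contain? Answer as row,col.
4,11

17: grp=4,tig=1
[5] (4+0,1*2+1+8) = (4,11)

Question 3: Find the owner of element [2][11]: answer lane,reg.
9,5

r: 2->gid=2,r8=0  c: 11->c8=1,tid=1,i&1=1
L=2*4+1=9  i=1*4+0*2+1=5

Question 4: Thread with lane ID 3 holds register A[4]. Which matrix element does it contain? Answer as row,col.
L=3⇒gr=3>>2=0, th=3&3=3
[4]⇒row 0+0=0  col 3·2+0+8=14

0,14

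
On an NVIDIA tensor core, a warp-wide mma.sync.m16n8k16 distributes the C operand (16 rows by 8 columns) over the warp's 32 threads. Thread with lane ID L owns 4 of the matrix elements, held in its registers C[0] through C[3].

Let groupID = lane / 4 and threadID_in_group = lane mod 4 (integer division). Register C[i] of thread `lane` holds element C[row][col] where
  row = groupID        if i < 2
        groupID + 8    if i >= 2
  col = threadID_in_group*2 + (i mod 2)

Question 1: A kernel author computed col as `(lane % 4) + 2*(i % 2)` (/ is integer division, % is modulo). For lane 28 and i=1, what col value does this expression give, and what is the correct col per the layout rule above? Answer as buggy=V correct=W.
buggy=2 correct=1

`(lane % 4) + 2*(i % 2)`[28,1]->2
lane 28->28/4=7, 28 mod 4=0
i=1  r:7+0->7  c:2·0+1->1
col: 2 vs 1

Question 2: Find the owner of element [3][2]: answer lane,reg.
r=3->g=3,rb=0  c=2->t=1,b0=0
L=3*4+1=13  i=0*2+0=0

13,0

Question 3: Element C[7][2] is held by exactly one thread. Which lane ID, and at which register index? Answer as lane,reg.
r=7⇒gr=7,Rb=0  c=2⇒th=1,odd=0
L=7*4+1=29  i=0*2+0=0

29,0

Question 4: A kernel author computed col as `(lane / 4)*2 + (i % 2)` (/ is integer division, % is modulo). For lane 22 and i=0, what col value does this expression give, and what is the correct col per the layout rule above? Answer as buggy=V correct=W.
`(lane / 4)*2 + (i % 2)`[22,0]->10
22: gid=5,tid=2
[0] (5+0,2*2+0) = (5,4)
col: 10 vs 4

buggy=10 correct=4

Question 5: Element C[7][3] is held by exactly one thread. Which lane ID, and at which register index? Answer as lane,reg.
r=7→G=7,rhi=0  c=3→T=1,p=1
L=7*4+1=29  i=0*2+1=1

29,1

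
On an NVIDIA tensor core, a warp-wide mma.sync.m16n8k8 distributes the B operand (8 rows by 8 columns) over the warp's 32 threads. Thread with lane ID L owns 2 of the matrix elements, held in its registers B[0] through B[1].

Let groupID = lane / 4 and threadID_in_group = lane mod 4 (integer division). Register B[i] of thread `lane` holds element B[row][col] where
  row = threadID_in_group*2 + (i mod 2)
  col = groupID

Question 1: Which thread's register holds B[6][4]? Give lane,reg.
19,0

c=4⇒gr=4  r=6⇒th=3,odd=0
L=4*4+3=19  i=0=0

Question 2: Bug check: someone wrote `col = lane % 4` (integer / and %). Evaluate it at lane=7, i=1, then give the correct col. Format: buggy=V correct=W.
`lane % 4`[7,1]->3
7: g=1,t=3
[1] (3*2+1,1) = (7,1)
col: 3 vs 1

buggy=3 correct=1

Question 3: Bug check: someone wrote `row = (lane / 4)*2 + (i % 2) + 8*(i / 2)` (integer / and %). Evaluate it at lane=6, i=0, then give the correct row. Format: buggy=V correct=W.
buggy=2 correct=4

`(lane / 4)*2 + (i % 2) + 8*(i / 2)`[6,0]⇒2
lane 6: gr=1 (6/4), th=2 (6%4)
i=0: r=2*2+0=4, c=gr=1
row: 2 vs 4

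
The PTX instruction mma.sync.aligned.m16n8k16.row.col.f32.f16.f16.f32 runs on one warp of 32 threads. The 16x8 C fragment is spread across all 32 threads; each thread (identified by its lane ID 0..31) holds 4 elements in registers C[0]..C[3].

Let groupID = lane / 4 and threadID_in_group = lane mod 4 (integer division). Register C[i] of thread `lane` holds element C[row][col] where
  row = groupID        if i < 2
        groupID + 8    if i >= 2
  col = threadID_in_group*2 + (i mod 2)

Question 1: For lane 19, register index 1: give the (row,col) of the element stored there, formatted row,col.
4,7

19: g=4,t=3
[1] (4+0,3*2+1) = (4,7)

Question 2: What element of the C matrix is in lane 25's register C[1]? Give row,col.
25: g=6,t=1
[1] (6+0,1*2+1) = (6,3)

6,3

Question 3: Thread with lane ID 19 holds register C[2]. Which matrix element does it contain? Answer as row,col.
12,6

L=19→G=19>>2=4, T=19&3=3
[2]→row 4+8=12  col 3·2+0=6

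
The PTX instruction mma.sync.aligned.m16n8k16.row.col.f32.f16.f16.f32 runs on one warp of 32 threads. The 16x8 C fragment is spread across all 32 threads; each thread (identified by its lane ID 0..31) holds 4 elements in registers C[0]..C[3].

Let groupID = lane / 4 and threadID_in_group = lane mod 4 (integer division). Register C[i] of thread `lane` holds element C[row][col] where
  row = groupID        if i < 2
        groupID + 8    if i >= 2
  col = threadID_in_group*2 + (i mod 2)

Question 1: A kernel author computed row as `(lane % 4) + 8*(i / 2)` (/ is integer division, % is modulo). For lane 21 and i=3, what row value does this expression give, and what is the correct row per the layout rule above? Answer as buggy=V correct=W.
buggy=9 correct=13

`(lane % 4) + 8*(i / 2)`[21,3]->9
L=21->gid=21>>2=5, tid=21&3=1
[3]->row 5+8=13  col 1·2+1=3
row: 9 vs 13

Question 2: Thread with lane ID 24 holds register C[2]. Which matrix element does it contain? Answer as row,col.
24: g=6,t=0
[2] (6+8,0*2+0) = (14,0)

14,0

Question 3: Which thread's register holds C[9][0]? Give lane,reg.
4,2

r=9->g=1,rb=1  c=0->t=0,b0=0
L=1*4+0=4  i=1*2+0=2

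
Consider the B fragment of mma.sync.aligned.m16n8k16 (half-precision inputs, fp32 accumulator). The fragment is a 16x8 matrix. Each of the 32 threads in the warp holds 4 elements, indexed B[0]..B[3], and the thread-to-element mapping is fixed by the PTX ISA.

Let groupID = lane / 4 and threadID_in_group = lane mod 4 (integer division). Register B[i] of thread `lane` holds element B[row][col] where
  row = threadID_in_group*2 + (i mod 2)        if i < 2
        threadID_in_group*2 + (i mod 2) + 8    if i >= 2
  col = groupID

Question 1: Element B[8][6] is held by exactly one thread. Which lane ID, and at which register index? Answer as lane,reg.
c: 6->gid=6  r: 8->r8=1,tid=0,i&1=0
L=6*4+0=24  i=1*2+0=2

24,2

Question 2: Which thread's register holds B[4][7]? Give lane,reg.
30,0

c=7→G=7  r=4→rhi=0,T=2,p=0
L=7*4+2=30  i=0*2+0=0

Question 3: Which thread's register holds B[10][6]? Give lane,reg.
c:6=>grp=6  r:10=>rB=1,tig=1,lo=0
L=6*4+1=25  i=1*2+0=2

25,2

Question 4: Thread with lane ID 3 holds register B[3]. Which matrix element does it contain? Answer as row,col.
15,0

lane 3=>3/4=0, 3 mod 4=3
i=3  r:2·3+1+8=>15  c:0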